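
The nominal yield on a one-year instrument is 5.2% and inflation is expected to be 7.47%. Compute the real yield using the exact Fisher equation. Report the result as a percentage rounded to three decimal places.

-2.112%

1 + r = 1.05200 / 1.07470 = 0.978878
r = 0.978878 − 1 = -2.1122%, i.e. -2.112%.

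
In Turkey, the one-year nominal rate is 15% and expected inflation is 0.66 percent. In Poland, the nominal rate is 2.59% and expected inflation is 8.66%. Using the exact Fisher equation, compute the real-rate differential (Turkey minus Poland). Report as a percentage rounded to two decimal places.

19.83%

Turkey: (1 + 0.1500)/(1 + 0.0066) − 1 = 14.2460%
Poland: (1 + 0.0259)/(1 + 0.0866) − 1 = -5.5862%
Differential = 14.2460% − (-5.5862%) = 19.8322% → 19.83%.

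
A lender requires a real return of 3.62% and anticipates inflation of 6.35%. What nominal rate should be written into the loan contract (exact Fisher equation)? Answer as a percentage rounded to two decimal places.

10.20%

(1 + i) = (1 + r)(1 + π) = 1.03620 × 1.06350 = 1.1019987
i = 1.1019987 − 1, so the required nominal rate is 10.20%.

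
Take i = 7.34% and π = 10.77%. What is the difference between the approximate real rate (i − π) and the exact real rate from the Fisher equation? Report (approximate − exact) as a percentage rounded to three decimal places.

-0.333%

Approximate: r ≈ 7.340% − 10.770% = -3.4300%
Exact: (1 + 0.0734)/(1 + 0.1077) − 1 = -3.09651%
Error = -3.4300% − (-3.09651%) = -0.33349% → -0.333%.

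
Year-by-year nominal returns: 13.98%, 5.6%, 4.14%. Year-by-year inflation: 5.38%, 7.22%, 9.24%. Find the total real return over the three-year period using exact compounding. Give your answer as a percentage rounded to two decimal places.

1.55%

Compound the nominal returns: 1.1398 × 1.0560 × 1.0414 = 1.253459.
Compound inflation: 1.0538 × 1.0722 × 1.0924 = 1.234286.
Deflate: 1.253459 / 1.234286 = 1.015534.
Total real return = 1.015534 − 1 → 1.55%.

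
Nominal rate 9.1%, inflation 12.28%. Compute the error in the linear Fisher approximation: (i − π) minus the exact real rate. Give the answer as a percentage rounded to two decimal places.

Approximate: r ≈ 9.100% − 12.280% = -3.1800%
Exact: (1 + 0.0910)/(1 + 0.1228) − 1 = -2.8322%
Error = -3.1800% − (-2.8322%) = -0.3478% → -0.35%.

-0.35%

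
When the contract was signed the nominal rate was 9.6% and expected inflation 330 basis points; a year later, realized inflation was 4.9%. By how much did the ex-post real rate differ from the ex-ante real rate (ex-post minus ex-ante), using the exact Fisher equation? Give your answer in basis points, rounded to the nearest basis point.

-162 basis points

Ex-ante: (1 + 0.0960)/(1 + 0.0330) − 1 = 6.0987%
Ex-post: (1 + 0.0960)/(1 + 0.0490) − 1 = 4.4805%
Difference (ex-post − ex-ante) = -1.6183% → -162 basis points.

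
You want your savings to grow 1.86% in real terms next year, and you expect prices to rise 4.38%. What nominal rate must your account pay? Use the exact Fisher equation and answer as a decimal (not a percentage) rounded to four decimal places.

0.0632

(1 + i) = (1 + r)(1 + π) = 1.01860 × 1.04380 = 1.06321468
i = 1.06321468 − 1, so the required nominal rate is 0.0632.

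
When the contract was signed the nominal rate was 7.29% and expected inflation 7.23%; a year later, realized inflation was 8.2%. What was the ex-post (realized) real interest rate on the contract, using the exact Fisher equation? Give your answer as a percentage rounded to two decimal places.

Ex-post: (1 + 0.0729)/(1 + 0.0820) − 1 = -0.8410%
So the realized real rate is -0.84%.

-0.84%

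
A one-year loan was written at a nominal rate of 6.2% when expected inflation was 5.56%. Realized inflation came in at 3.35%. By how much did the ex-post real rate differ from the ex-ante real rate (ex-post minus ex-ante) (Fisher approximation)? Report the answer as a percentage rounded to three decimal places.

2.210%

Ex-ante: 6.2% − 5.56% = 0.640%
Ex-post: 6.2% − 3.35% = 2.850%
Difference (ex-post − ex-ante) = 2.2100% → 2.210%.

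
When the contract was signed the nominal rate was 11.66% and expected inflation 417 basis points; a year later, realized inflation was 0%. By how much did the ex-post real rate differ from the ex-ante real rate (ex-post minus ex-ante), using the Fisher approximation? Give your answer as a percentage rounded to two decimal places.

4.17%

Ex-ante: 11.66% − 4.17% = 7.490%
Ex-post: 11.66% − 0% = 11.660%
Difference (ex-post − ex-ante) = 4.1700% → 4.17%.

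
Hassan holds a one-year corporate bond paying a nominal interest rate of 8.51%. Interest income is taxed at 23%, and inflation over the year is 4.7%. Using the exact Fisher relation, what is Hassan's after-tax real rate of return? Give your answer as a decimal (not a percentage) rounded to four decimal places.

After-tax nominal return = 8.51% × (1 − 0.23) = 6.5527%.
1 + r = 1.065527 / 1.04700 = 1.017695
After-tax real rate = 1.017695 − 1 → 0.0177.

0.0177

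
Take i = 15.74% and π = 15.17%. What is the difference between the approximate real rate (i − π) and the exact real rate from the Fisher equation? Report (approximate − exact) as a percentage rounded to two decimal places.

0.08%

Approximate: r ≈ 15.740% − 15.170% = 0.5700%
Exact: (1 + 0.1574)/(1 + 0.1517) − 1 = 0.4949%
Error = 0.5700% − 0.4949% = 0.0751% → 0.08%.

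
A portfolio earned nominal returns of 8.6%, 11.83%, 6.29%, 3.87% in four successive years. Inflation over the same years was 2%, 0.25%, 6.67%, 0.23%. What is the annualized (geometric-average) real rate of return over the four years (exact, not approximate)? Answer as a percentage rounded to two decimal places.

5.24%

Compound the nominal returns: 1.0860 × 1.1183 × 1.0629 × 1.0387 = 1.34082065.
Compound inflation: 1.0200 × 1.0025 × 1.0667 × 1.0023 = 1.09326282.
Deflate: 1.34082065 / 1.09326282 = 1.22643945.
Annualized real rate = 1.22643945^(1/4) − 1 = 5.2353% → 5.24%.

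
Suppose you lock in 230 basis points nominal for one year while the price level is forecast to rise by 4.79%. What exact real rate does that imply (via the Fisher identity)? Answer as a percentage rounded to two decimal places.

1 + r = 1.02300 / 1.04790 = 0.976238
r = 0.976238 − 1 = -2.3762%, i.e. -2.38%.

-2.38%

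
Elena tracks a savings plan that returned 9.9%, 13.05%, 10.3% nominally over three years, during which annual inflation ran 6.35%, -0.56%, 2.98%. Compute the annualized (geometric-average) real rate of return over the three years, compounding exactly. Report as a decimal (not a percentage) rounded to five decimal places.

0.07960

Nominal growth factor = 1.0990 × 1.1305 × 1.1030 = 1.37038871
Price-level growth factor = 1.0635 × 0.9944 × 1.0298 = 1.08905922
Real growth factor = 1.37038871 / 1.08905922 = 1.25832340
Annualized real rate = 1.25832340^(1/3) − 1 = 7.9603% → 0.07960.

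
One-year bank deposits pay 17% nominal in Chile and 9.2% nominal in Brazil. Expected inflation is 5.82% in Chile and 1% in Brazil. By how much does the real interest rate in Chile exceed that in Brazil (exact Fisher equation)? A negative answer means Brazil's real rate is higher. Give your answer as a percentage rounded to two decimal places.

2.45%

Chile: (1 + 0.1700)/(1 + 0.0582) − 1 = 10.5651%
Brazil: (1 + 0.0920)/(1 + 0.0100) − 1 = 8.1188%
Differential = 10.5651% − 8.1188% = 2.4463% → 2.45%.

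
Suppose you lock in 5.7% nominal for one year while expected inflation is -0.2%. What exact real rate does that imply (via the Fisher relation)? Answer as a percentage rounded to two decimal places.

By the Fisher relation, 1 + r = (1 + i)/(1 + π).
1 + r = 1.05700 / 0.99800 = 1.059118
r = 1.059118 − 1 = 5.9118%, i.e. 5.91%.

5.91%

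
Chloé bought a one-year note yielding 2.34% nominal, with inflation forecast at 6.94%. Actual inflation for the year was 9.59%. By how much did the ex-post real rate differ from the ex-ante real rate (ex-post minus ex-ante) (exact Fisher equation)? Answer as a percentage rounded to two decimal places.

-2.31%

Ex-ante: (1 + 0.0234)/(1 + 0.0694) − 1 = -4.3015%
Ex-post: (1 + 0.0234)/(1 + 0.0959) − 1 = -6.6156%
Difference (ex-post − ex-ante) = -2.3141% → -2.31%.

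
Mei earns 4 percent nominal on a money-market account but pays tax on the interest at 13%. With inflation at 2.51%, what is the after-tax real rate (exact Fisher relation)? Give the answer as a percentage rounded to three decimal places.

0.946%

After-tax nominal return = 4% × (1 − 0.13) = 3.4800%.
1 + r = 1.03480 / 1.02510 = 1.009462
After-tax real rate = 1.009462 − 1 → 0.946%.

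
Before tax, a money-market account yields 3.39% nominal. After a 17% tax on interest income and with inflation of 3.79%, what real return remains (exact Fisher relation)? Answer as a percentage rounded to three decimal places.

-0.941%

After-tax nominal return = 3.39% × (1 − 0.17) = 2.8137%.
1 + r = 1.028137 / 1.03790 = 0.990594
After-tax real rate = 0.990594 − 1 → -0.941%.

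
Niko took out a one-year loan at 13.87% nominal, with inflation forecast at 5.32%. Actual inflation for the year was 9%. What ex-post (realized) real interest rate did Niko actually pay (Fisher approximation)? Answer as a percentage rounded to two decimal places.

4.87%

Ex-post: 13.87% − 9% = 4.870%
So the realized real rate is 4.87%.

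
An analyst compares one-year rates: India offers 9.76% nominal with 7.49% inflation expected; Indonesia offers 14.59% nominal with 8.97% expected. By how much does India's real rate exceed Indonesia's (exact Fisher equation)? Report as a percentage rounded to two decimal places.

India: (1 + 0.0976)/(1 + 0.0749) − 1 = 2.1118%
Indonesia: (1 + 0.1459)/(1 + 0.0897) − 1 = 5.1574%
Differential = 2.1118% − 5.1574% = -3.0456% → -3.05%.

-3.05%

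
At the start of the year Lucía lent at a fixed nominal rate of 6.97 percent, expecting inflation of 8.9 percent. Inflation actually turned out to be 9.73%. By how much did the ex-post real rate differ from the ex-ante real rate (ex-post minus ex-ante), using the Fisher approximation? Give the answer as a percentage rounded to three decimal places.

Ex-ante: 6.97% − 8.9% = -1.930%
Ex-post: 6.97% − 9.73% = -2.760%
Difference (ex-post − ex-ante) = -0.8300% → -0.830%.

-0.830%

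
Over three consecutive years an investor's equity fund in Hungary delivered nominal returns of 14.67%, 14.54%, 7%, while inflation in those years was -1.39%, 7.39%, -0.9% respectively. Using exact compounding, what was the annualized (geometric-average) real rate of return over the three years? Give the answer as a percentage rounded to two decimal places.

10.22%

Compound the nominal returns: 1.1467 × 1.1454 × 1.0700 = 1.40537029.
Compound inflation: 0.9861 × 1.0739 × 0.9910 = 1.04944203.
Deflate: 1.40537029 / 1.04944203 = 1.33915952.
Annualized real rate = 1.33915952^(1/3) − 1 = 10.2243% → 10.22%.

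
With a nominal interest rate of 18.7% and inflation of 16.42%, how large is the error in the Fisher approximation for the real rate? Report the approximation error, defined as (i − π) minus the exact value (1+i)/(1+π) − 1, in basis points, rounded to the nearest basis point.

32 basis points

Approximate: r ≈ 18.700% − 16.420% = 2.2800%
Exact: (1 + 0.1870)/(1 + 0.1642) − 1 = 1.9584%
Error = 2.2800% − 1.9584% = 0.3216% → 32 basis points.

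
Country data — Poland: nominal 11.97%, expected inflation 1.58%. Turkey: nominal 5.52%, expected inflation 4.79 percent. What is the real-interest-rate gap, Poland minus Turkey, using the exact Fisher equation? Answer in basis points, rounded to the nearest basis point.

953 basis points

Poland: (1 + 0.1197)/(1 + 0.0158) − 1 = 10.2284%
Turkey: (1 + 0.0552)/(1 + 0.0479) − 1 = 0.6966%
Differential = 10.2284% − 0.6966% = 9.5318% → 953 basis points.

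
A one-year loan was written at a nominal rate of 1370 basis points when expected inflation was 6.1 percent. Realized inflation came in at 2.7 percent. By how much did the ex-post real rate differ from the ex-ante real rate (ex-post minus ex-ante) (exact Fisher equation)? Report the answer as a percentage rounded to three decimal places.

3.548%

Ex-ante: (1 + 0.1370)/(1 + 0.0610) − 1 = 7.1631%
Ex-post: (1 + 0.1370)/(1 + 0.0270) − 1 = 10.7108%
Difference (ex-post − ex-ante) = 3.5478% → 3.548%.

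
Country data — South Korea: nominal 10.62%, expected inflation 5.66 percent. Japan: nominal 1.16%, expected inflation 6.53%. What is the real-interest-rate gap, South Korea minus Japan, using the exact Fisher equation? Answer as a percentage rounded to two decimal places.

9.74%

South Korea: (1 + 0.1062)/(1 + 0.0566) − 1 = 4.6943%
Japan: (1 + 0.0116)/(1 + 0.0653) − 1 = -5.0408%
Differential = 4.6943% − (-5.0408%) = 9.7351% → 9.74%.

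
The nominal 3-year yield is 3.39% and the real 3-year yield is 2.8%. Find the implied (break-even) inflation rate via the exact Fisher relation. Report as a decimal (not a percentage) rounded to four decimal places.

(1 + π) = (1 + i)/(1 + r) = 1.03390 / 1.02800 = 1.005739
Break-even inflation = 1.005739 − 1 → 0.0057.

0.0057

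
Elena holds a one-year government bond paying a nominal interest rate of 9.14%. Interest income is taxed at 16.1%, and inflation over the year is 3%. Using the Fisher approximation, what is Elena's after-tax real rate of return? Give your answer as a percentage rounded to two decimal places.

4.67%

After-tax nominal return = 9.14% × (1 − 0.161) = 7.66846%.
r ≈ 7.66846% − 3% → 4.67%.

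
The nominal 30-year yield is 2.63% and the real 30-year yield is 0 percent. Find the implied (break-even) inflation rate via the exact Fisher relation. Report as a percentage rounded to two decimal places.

2.63%

(1 + π) = (1 + i)/(1 + r) = 1.02630 / 1.00000 = 1.026300
Break-even inflation = 1.026300 − 1 → 2.63%.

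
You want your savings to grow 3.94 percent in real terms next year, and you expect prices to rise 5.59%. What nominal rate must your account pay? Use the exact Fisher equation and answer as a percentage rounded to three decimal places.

(1 + i) = (1 + r)(1 + π) = 1.03940 × 1.05590 = 1.09750246
i = 1.09750246 − 1, so the required nominal rate is 9.750%.

9.750%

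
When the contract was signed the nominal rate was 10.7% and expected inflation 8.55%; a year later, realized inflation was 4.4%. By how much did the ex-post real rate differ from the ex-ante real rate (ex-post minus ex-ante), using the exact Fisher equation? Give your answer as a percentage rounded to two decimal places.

4.05%

Ex-ante: (1 + 0.1070)/(1 + 0.0855) − 1 = 1.9807%
Ex-post: (1 + 0.1070)/(1 + 0.0440) − 1 = 6.0345%
Difference (ex-post − ex-ante) = 4.0538% → 4.05%.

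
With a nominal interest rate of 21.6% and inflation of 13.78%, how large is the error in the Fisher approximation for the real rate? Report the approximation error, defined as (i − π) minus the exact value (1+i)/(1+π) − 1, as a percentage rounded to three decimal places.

0.947%

Approximate: r ≈ 21.600% − 13.780% = 7.8200%
Exact: (1 + 0.2160)/(1 + 0.1378) − 1 = 6.8729%
Error = 7.8200% − 6.8729% = 0.9471% → 0.947%.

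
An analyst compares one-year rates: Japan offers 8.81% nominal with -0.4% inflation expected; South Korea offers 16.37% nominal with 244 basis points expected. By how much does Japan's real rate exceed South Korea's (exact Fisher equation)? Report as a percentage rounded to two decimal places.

Japan: (1 + 0.0881)/(1 − 0.0040) − 1 = 9.2470%
South Korea: (1 + 0.1637)/(1 + 0.0244) − 1 = 13.5982%
Differential = 9.2470% − 13.5982% = -4.3512% → -4.35%.

-4.35%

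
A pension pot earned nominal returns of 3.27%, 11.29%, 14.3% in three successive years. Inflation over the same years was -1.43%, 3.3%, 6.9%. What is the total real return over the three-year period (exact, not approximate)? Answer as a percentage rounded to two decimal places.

20.69%

Nominal growth factor = 1.0327 × 1.1129 × 1.1430 = 1.313641
Price-level growth factor = 0.9857 × 1.0330 × 1.0690 = 1.088486
Real growth factor = 1.313641 / 1.088486 = 1.206851
Total real return = 1.206851 − 1 → 20.69%.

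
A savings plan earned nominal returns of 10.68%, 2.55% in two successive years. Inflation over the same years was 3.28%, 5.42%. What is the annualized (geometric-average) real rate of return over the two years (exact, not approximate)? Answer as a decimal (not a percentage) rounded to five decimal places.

Nominal growth factor = 1.1068 × 1.0255 = 1.13502340
Price-level growth factor = 1.0328 × 1.0542 = 1.08877776
Real growth factor = 1.13502340 / 1.08877776 = 1.04247482
Annualized real rate = 1.04247482^(1/2) − 1 = 2.1017% → 0.02102.

0.02102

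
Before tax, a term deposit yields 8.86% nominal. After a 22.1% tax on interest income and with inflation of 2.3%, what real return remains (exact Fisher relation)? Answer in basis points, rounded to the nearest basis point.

450 basis points

After-tax nominal return = 8.86% × (1 − 0.221) = 6.90194%.
1 + r = 1.0690194 / 1.02300 = 1.044985
After-tax real rate = 1.044985 − 1 → 450 basis points.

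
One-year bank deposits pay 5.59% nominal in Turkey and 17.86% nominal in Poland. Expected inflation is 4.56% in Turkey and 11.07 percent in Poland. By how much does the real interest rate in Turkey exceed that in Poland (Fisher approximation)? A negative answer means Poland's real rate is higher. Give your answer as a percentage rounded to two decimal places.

Turkey: 5.59% − 4.56% = 1.030%
Poland: 17.86% − 11.07% = 6.790%
Differential = -5.760% → -5.76%.

-5.76%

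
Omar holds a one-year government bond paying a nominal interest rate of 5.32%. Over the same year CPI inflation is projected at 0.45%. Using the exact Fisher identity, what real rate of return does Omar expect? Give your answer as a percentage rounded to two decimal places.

4.85%

By the Fisher identity, 1 + r = (1 + i)/(1 + π).
1 + r = 1.05320 / 1.00450 = 1.048482
r = 1.048482 − 1 = 4.8482%, i.e. 4.85%.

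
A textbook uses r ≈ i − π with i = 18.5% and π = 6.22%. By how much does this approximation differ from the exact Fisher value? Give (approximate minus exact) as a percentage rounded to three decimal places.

Approximate: r ≈ 18.500% − 6.220% = 12.2800%
Exact: (1 + 0.1850)/(1 + 0.0622) − 1 = 11.5609%
Error = 12.2800% − 11.5609% = 0.7191% → 0.719%.

0.719%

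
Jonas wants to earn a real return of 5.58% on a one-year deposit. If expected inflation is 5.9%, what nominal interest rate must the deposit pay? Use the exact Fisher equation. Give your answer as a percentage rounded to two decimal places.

11.81%

(1 + i) = (1 + r)(1 + π) = 1.05580 × 1.05900 = 1.1180922
i = 1.1180922 − 1, so the required nominal rate is 11.81%.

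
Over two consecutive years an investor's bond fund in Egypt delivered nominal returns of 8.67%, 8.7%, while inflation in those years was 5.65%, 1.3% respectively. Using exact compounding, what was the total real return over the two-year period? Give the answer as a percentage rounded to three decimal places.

Nominal growth factor = 1.0867 × 1.0870 = 1.181243
Price-level growth factor = 1.0565 × 1.0130 = 1.070235
Real growth factor = 1.181243 / 1.070235 = 1.103723
Total real return = 1.103723 − 1 → 10.372%.

10.372%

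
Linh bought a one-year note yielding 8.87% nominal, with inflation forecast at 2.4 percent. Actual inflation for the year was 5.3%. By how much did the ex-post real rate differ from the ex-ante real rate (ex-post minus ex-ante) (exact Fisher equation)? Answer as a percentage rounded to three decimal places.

-2.928%

Ex-ante: (1 + 0.0887)/(1 + 0.0240) − 1 = 6.3184%
Ex-post: (1 + 0.0887)/(1 + 0.0530) − 1 = 3.3903%
Difference (ex-post − ex-ante) = -2.9280% → -2.928%.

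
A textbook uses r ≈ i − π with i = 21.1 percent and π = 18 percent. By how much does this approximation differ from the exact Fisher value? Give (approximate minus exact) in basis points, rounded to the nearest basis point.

47 basis points

Approximate: r ≈ 21.100% − 18.000% = 3.1000%
Exact: (1 + 0.2110)/(1 + 0.1800) − 1 = 2.6271%
Error = 3.1000% − 2.6271% = 0.4729% → 47 basis points.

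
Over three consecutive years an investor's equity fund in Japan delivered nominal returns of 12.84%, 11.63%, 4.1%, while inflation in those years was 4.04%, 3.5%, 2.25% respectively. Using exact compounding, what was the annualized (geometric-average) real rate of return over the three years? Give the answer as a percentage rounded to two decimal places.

Nominal growth factor = 1.1284 × 1.1163 × 1.0410 = 1.31127787
Price-level growth factor = 1.0404 × 1.0350 × 1.0225 = 1.10104232
Real growth factor = 1.31127787 / 1.10104232 = 1.19094230
Annualized real rate = 1.19094230^(1/3) − 1 = 5.9978% → 6.00%.

6.00%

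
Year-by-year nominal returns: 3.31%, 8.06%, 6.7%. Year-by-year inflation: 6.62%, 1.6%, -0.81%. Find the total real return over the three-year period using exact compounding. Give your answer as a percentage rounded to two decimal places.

10.86%

Compound the nominal returns: 1.0331 × 1.0806 × 1.0670 = 1.191165.
Compound inflation: 1.0662 × 1.0160 × 0.9919 = 1.074485.
Deflate: 1.191165 / 1.074485 = 1.108591.
Total real return = 1.108591 − 1 → 10.86%.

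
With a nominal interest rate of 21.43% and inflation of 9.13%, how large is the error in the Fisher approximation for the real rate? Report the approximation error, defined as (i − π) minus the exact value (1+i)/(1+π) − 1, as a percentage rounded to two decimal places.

1.03%

Approximate: r ≈ 21.430% − 9.130% = 12.3000%
Exact: (1 + 0.2143)/(1 + 0.0913) − 1 = 11.2710%
Error = 12.3000% − 11.2710% = 1.0290% → 1.03%.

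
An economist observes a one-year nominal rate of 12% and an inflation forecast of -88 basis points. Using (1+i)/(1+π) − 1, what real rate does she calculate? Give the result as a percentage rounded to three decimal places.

12.994%

By the Fisher relation, 1 + r = (1 + i)/(1 + π).
1 + r = 1.12000 / 0.99120 = 1.129944
r = 1.129944 − 1 = 12.9944%, i.e. 12.994%.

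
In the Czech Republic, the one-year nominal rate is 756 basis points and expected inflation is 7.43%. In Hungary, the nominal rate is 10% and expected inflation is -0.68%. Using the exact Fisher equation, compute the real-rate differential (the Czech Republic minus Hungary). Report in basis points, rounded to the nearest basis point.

-1063 basis points

The Czech Republic: (1 + 0.0756)/(1 + 0.0743) − 1 = 0.1210%
Hungary: (1 + 0.1000)/(1 − 0.0068) − 1 = 10.7531%
Differential = 0.1210% − 10.7531% = -10.6321% → -1063 basis points.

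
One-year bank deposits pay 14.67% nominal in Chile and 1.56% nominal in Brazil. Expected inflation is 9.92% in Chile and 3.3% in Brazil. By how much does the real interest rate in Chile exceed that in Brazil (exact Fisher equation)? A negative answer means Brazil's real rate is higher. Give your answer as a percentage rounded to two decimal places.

Chile: (1 + 0.1467)/(1 + 0.0992) − 1 = 4.3213%
Brazil: (1 + 0.0156)/(1 + 0.0330) − 1 = -1.6844%
Differential = 4.3213% − (-1.6844%) = 6.0057% → 6.01%.

6.01%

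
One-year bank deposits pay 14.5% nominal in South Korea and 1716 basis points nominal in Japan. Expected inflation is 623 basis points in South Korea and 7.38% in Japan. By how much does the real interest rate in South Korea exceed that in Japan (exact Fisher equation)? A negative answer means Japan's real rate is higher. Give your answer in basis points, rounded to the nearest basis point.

South Korea: (1 + 0.1450)/(1 + 0.0623) − 1 = 7.7850%
Japan: (1 + 0.1716)/(1 + 0.0738) − 1 = 9.1078%
Differential = 7.7850% − 9.1078% = -1.3228% → -132 basis points.

-132 basis points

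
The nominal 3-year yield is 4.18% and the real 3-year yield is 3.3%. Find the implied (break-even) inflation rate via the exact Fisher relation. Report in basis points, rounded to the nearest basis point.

85 basis points

(1 + π) = (1 + i)/(1 + r) = 1.04180 / 1.03300 = 1.008519
Break-even inflation = 1.008519 − 1 → 85 basis points.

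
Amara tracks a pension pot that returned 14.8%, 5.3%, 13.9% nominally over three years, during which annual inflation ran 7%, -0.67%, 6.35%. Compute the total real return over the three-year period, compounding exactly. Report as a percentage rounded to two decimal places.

21.81%

Compound the nominal returns: 1.1480 × 1.0530 × 1.1390 = 1.376873.
Compound inflation: 1.0700 × 0.9933 × 1.0635 = 1.130321.
Deflate: 1.376873 / 1.130321 = 1.218126.
Total real return = 1.218126 − 1 → 21.81%.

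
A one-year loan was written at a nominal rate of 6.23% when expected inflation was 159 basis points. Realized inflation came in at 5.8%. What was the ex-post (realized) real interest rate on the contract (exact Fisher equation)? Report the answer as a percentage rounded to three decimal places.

0.406%

Ex-post: (1 + 0.0623)/(1 + 0.0580) − 1 = 0.4064%
So the realized real rate is 0.406%.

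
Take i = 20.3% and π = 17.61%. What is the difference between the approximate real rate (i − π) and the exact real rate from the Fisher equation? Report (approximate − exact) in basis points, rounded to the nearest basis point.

40 basis points

Approximate: r ≈ 20.300% − 17.610% = 2.6900%
Exact: (1 + 0.2030)/(1 + 0.1761) − 1 = 2.2872%
Error = 2.6900% − 2.2872% = 0.4028% → 40 basis points.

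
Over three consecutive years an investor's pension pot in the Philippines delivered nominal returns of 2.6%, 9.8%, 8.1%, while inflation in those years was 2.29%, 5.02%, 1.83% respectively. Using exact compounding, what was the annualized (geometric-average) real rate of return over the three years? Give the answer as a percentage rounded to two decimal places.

3.64%

Compound the nominal returns: 1.0260 × 1.0980 × 1.0810 = 1.21779839.
Compound inflation: 1.0229 × 1.0502 × 1.0183 = 1.09390835.
Deflate: 1.21779839 / 1.09390835 = 1.11325450.
Annualized real rate = 1.11325450^(1/3) − 1 = 3.6410% → 3.64%.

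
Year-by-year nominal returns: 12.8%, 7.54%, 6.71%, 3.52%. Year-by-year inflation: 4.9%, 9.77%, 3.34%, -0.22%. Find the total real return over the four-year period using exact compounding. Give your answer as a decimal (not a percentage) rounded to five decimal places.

Nominal growth factor = 1.1280 × 1.0754 × 1.0671 × 1.0352 = 1.340011
Price-level growth factor = 1.0490 × 1.0977 × 1.0334 × 0.9978 = 1.187329
Real growth factor = 1.340011 / 1.187329 = 1.128593
Total real return = 1.128593 − 1 → 0.12859.

0.12859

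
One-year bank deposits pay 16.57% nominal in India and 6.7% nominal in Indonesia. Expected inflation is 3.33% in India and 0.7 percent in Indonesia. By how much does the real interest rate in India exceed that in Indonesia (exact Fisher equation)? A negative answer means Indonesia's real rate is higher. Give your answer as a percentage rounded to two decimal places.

India: (1 + 0.1657)/(1 + 0.0333) − 1 = 12.81332%
Indonesia: (1 + 0.0670)/(1 + 0.0070) − 1 = 5.95829%
Differential = 12.81332% − 5.95829% = 6.85502% → 6.86%.

6.86%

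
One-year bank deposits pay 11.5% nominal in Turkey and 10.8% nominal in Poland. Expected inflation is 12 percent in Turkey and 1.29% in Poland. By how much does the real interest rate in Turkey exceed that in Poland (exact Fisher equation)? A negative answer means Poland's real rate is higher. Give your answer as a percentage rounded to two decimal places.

-9.84%

Turkey: (1 + 0.1150)/(1 + 0.1200) − 1 = -0.4464%
Poland: (1 + 0.1080)/(1 + 0.0129) − 1 = 9.3889%
Differential = -0.4464% − 9.3889% = -9.8353% → -9.84%.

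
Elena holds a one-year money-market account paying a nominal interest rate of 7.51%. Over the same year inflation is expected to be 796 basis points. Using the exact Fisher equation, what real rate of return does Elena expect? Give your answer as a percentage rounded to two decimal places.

1 + r = 1.07510 / 1.07960 = 0.995832
r = 0.995832 − 1 = -0.4168%, i.e. -0.42%.

-0.42%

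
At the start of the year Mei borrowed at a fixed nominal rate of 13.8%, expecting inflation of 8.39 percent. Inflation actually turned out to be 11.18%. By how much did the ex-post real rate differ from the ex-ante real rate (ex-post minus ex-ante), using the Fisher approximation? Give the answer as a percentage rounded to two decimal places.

-2.79%

Ex-ante: 13.8% − 8.39% = 5.410%
Ex-post: 13.8% − 11.18% = 2.620%
Difference (ex-post − ex-ante) = -2.7900% → -2.79%.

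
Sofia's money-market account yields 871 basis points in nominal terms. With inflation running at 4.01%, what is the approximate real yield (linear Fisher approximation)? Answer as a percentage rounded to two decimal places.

r ≈ i − π = 8.71% − 4.01% = 4.70%.

4.70%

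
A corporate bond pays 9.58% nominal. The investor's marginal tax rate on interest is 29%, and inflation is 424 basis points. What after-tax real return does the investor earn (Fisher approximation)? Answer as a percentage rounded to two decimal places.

After-tax nominal return = 9.58% × (1 − 0.29) = 6.8018%.
r ≈ 6.8018% − 4.24% → 2.56%.

2.56%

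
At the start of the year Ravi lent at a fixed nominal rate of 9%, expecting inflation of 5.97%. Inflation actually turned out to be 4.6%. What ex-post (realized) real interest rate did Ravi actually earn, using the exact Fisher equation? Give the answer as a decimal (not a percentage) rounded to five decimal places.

Ex-post: (1 + 0.0900)/(1 + 0.0460) − 1 = 4.206501%
So the realized real rate is 0.04207.

0.04207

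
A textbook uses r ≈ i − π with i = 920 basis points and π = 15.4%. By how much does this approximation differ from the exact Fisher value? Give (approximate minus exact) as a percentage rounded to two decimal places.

Approximate: r ≈ 9.200% − 15.400% = -6.2000%
Exact: (1 + 0.0920)/(1 + 0.1540) − 1 = -5.3726%
Error = -6.2000% − (-5.3726%) = -0.8274% → -0.83%.

-0.83%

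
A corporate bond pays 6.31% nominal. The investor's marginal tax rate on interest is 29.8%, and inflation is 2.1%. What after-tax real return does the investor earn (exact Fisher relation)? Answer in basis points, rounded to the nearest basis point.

228 basis points

After-tax nominal return = 6.31% × (1 − 0.298) = 4.42962%.
1 + r = 1.0442962 / 1.02100 = 1.022817
After-tax real rate = 1.022817 − 1 → 228 basis points.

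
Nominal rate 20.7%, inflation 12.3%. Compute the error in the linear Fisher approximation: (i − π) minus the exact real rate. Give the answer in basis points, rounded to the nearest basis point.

Approximate: r ≈ 20.700% − 12.300% = 8.4000%
Exact: (1 + 0.2070)/(1 + 0.1230) − 1 = 7.4800%
Error = 8.4000% − 7.4800% = 0.9200% → 92 basis points.

92 basis points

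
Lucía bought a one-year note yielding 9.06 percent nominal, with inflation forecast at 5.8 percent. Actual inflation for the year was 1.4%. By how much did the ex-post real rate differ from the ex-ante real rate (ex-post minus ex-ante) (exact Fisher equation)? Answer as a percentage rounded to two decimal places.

4.47%

Ex-ante: (1 + 0.0906)/(1 + 0.0580) − 1 = 3.0813%
Ex-post: (1 + 0.0906)/(1 + 0.0140) − 1 = 7.5542%
Difference (ex-post − ex-ante) = 4.4730% → 4.47%.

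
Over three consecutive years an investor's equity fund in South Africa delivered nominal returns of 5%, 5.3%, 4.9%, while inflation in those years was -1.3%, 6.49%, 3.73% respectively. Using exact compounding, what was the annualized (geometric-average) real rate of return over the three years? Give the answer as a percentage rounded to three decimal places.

Compound the nominal returns: 1.0500 × 1.0530 × 1.0490 = 1.15982685.
Compound inflation: 0.9870 × 1.0649 × 1.0373 = 1.09026070.
Deflate: 1.15982685 / 1.09026070 = 1.06380690.
Annualized real rate = 1.06380690^(1/3) − 1 = 2.0832% → 2.083%.

2.083%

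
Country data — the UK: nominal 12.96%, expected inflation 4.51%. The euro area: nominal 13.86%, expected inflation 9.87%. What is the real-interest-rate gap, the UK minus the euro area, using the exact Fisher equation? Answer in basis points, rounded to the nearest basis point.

445 basis points

The UK: (1 + 0.1296)/(1 + 0.0451) − 1 = 8.0854%
The euro area: (1 + 0.1386)/(1 + 0.0987) − 1 = 3.6316%
Differential = 8.0854% − 3.6316% = 4.4538% → 445 basis points.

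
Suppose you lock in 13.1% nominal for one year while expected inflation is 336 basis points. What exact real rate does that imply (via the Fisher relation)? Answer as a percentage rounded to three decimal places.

9.423%

By the Fisher relation, 1 + r = (1 + i)/(1 + π).
1 + r = 1.13100 / 1.03360 = 1.094234
r = 1.094234 − 1 = 9.4234%, i.e. 9.423%.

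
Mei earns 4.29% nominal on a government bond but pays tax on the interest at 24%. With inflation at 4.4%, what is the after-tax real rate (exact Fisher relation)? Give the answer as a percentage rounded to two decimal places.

-1.09%

After-tax nominal return = 4.29% × (1 − 0.24) = 3.2604%.
1 + r = 1.032604 / 1.04400 = 0.989084
After-tax real rate = 0.989084 − 1 → -1.09%.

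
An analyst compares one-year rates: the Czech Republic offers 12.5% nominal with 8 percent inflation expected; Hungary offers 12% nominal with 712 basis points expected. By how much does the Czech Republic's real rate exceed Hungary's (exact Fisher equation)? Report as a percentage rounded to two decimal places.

The Czech Republic: (1 + 0.1250)/(1 + 0.0800) − 1 = 4.1667%
Hungary: (1 + 0.1200)/(1 + 0.0712) − 1 = 4.5556%
Differential = 4.1667% − 4.5556% = -0.3890% → -0.39%.

-0.39%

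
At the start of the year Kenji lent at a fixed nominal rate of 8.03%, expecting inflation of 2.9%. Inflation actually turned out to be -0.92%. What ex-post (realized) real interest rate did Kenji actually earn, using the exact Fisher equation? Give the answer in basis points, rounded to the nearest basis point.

Ex-post: (1 + 0.0803)/(1 − 0.0092) − 1 = 9.0331%
So the realized real rate is 903 basis points.

903 basis points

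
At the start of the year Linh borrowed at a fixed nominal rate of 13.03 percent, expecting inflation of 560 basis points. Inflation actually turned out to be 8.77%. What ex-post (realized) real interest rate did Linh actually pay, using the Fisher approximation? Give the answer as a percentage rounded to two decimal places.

4.26%

Ex-post: 13.03% − 8.77% = 4.260%
So the realized real rate is 4.26%.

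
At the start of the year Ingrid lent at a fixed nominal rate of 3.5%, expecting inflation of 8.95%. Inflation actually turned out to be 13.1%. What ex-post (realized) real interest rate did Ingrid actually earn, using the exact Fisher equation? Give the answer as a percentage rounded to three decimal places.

-8.488%

Ex-post: (1 + 0.0350)/(1 + 0.1310) − 1 = -8.4881%
So the realized real rate is -8.488%.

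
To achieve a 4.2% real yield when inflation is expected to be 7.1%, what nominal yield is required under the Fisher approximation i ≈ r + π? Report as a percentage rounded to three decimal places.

11.300%

i ≈ r + π = 4.2% + 7.1% = 11.300%.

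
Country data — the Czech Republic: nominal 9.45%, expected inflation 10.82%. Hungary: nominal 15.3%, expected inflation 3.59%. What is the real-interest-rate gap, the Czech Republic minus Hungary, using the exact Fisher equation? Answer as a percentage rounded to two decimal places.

-12.54%

The Czech Republic: (1 + 0.0945)/(1 + 0.1082) − 1 = -1.2362%
Hungary: (1 + 0.1530)/(1 + 0.0359) − 1 = 11.3042%
Differential = -1.2362% − 11.3042% = -12.5404% → -12.54%.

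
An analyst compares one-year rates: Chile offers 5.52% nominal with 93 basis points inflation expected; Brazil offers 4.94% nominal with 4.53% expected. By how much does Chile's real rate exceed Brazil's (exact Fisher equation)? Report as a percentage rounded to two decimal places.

Chile: (1 + 0.0552)/(1 + 0.0093) − 1 = 4.5477%
Brazil: (1 + 0.0494)/(1 + 0.0453) − 1 = 0.3922%
Differential = 4.5477% − 0.3922% = 4.1555% → 4.16%.

4.16%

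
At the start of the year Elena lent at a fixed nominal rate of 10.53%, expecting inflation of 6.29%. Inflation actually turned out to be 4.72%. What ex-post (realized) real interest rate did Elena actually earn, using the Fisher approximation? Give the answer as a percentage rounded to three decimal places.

5.810%

Ex-post: 10.53% − 4.72% = 5.810%
So the realized real rate is 5.810%.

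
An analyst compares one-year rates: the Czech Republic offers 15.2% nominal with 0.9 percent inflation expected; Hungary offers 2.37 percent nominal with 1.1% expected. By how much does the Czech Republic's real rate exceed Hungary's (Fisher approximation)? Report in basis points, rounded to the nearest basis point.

The Czech Republic: 15.2% − 0.9% = 14.300%
Hungary: 2.37% − 1.1% = 1.270%
Differential = 13.030% → 1303 basis points.

1303 basis points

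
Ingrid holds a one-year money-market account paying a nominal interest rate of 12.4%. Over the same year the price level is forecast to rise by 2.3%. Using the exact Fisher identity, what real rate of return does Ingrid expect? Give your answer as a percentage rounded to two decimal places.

1 + r = 1.12400 / 1.02300 = 1.098729
r = 1.098729 − 1 = 9.8729%, i.e. 9.87%.

9.87%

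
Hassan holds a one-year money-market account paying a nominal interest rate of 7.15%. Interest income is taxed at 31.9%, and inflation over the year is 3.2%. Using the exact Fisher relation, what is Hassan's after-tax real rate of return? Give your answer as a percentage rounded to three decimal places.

1.617%

After-tax nominal return = 7.15% × (1 − 0.319) = 4.86915%.
1 + r = 1.0486915 / 1.03200 = 1.016174
After-tax real rate = 1.016174 − 1 → 1.617%.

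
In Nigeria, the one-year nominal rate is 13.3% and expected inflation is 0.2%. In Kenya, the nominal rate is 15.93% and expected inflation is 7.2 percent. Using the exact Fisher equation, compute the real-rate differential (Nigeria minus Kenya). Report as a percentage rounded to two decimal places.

4.93%

Nigeria: (1 + 0.1330)/(1 + 0.0020) − 1 = 13.0739%
Kenya: (1 + 0.1593)/(1 + 0.0720) − 1 = 8.1437%
Differential = 13.0739% − 8.1437% = 4.9302% → 4.93%.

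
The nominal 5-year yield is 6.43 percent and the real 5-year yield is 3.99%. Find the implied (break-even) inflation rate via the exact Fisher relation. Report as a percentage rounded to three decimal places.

2.346%

(1 + π) = (1 + i)/(1 + r) = 1.06430 / 1.03990 = 1.023464
Break-even inflation = 1.023464 − 1 → 2.346%.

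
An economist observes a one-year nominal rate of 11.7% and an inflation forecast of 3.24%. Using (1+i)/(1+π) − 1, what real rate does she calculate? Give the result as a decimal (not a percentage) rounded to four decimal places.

1 + r = 1.11700 / 1.03240 = 1.081945
r = 1.081945 − 1 = 8.1945%, i.e. 0.0819.

0.0819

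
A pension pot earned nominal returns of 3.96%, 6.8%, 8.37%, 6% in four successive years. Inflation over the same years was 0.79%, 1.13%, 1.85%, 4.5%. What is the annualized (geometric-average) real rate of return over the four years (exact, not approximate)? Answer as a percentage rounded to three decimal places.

4.128%

Compound the nominal returns: 1.0396 × 1.0680 × 1.0837 × 1.0600 = 1.275417766.
Compound inflation: 1.0079 × 1.0113 × 1.0185 × 1.0450 = 1.084862697.
Deflate: 1.275417766 / 1.084862697 = 1.175649019.
Annualized real rate = 1.175649019^(1/4) − 1 = 4.12845% → 4.128%.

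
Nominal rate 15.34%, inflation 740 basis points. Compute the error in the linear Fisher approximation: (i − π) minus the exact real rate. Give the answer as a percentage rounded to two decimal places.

0.55%

Approximate: r ≈ 15.340% − 7.400% = 7.9400%
Exact: (1 + 0.1534)/(1 + 0.0740) − 1 = 7.3929%
Error = 7.9400% − 7.3929% = 0.5471% → 0.55%.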